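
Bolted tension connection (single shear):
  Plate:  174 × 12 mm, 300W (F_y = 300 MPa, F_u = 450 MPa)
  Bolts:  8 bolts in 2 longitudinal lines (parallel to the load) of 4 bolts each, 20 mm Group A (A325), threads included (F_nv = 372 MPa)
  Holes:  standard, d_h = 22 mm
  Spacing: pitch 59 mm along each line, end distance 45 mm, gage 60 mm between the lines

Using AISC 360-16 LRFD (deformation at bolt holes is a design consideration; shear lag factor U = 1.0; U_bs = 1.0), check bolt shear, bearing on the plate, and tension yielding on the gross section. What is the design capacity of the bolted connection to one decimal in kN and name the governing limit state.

563.8 kN (gross-section yield governs)

Bolt shear: A_b = π(20)²/4 = 314.16 mm². φR_n = 0.75 × 372 × 314.16 × 8 × 1 = 701.2 kN.
Bearing (12 mm plate, F_u = 450 MPa): end bolts L_c = 45 − 22/2 = 34, R_n = min(1.2×34×12×450, 2.4×20×12×450) = 220.32 kN/bolt; interior L_c = 59 − 22 = 37, R_n = 239.76 kN/bolt. φR_n = 0.75 × (2×220.32 + 6×239.76) = 1409.4 kN.
Tension yield (gross): A_g = 174×12 = 2088 mm². φR_n = 0.90 × 300 × 2088 = 563.8 kN.
Governing: min(701.2, 1409.4, 563.8) = 563.8 kN → gross-section yield.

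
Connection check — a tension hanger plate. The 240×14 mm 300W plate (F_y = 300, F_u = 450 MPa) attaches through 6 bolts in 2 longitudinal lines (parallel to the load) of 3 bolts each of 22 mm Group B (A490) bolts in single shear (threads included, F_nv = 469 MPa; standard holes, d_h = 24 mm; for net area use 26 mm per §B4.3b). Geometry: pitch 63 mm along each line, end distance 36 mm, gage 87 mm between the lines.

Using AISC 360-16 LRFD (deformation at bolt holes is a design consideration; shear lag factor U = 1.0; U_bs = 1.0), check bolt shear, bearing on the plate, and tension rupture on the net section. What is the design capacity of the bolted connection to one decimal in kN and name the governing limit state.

Bolt shear: A_b = π(22)²/4 = 380.13 mm². φR_n = 0.75 × 469 × 380.13 × 6 × 1 = 802.3 kN.
Bearing (14 mm plate, F_u = 450 MPa): end bolts L_c = 36 − 24/2 = 24, R_n = min(1.2×24×14×450, 2.4×22×14×450) = 181.44 kN/bolt; interior L_c = 63 − 24 = 39, R_n = 294.84 kN/bolt. φR_n = 0.75 × (2×181.44 + 4×294.84) = 1156.7 kN.
Tension rupture (net): A_n = (240 − 2×26)×14 = 2632 mm² (U = 1.0, A_e = A_n). φR_n = 0.75 × 450 × 2632 = 888.3 kN.
Governing: min(802.3, 1156.7, 888.3) = 802.3 kN → bolt shear.

802.3 kN (bolt shear governs)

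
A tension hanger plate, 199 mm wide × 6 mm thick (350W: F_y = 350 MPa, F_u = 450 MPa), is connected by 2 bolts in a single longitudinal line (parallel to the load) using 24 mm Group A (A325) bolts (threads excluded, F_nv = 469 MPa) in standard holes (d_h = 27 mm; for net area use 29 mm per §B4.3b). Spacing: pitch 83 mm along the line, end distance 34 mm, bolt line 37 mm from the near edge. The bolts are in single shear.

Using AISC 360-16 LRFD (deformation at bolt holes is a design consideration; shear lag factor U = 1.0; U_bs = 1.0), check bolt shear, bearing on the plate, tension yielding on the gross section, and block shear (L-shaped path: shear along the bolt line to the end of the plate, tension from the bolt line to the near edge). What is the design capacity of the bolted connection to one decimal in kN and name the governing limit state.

134.9 kN (block shear governs)

Bolt shear: A_b = π(24)²/4 = 452.39 mm². φR_n = 0.75 × 469 × 452.39 × 2 × 1 = 318.3 kN.
Bearing (6 mm plate, F_u = 450 MPa): end bolts L_c = 34 − 27/2 = 20.5, R_n = min(1.2×20.5×6×450, 2.4×24×6×450) = 66.42 kN/bolt; interior L_c = 83 − 27 = 56, R_n = 155.52 kN/bolt. φR_n = 0.75 × (1×66.42 + 1×155.52) = 166.5 kN.
Tension yield (gross): A_g = 199×6 = 1194 mm². φR_n = 0.90 × 350 × 1194 = 376.1 kN.
Block shear: shear path 1×[34+1×83] = 1×117 mm, A_gv = 702, A_nv = 1×(117 − 1.5×29)×6 = 441 mm²; tension to near edge: (37 − 0.5×29)×6 = 135 mm². R_n = min(0.6×450×441, 0.6×350×702) + 1.0×450×135 = min(119.07, 147.42) + 60.75 = 179.82 kN. φR_n = 0.75 × 179.82 = 134.9 kN.
Governing: min(318.3, 166.5, 376.1, 134.9) = 134.9 kN → block shear.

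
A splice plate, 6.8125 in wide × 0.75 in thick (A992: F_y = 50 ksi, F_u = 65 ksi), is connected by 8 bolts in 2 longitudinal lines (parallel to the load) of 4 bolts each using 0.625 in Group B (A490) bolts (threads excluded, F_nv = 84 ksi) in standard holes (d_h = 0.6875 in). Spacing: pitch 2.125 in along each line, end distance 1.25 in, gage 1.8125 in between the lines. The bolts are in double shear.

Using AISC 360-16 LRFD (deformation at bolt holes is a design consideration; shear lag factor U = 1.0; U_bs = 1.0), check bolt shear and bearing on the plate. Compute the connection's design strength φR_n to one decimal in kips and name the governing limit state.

Bolt shear: A_b = π(0.625)²/4 = 0.3068 in². φR_n = 0.75 × 84 × 0.3068 × 8 × 2 = 309.3 kips.
Bearing (0.75 in plate, F_u = 65 ksi): end bolts L_c = 1.25 − 0.6875/2 = 0.90625, R_n = min(1.2×0.90625×0.75×65, 2.4×0.625×0.75×65) = 53.016 kips/bolt; interior L_c = 2.125 − 0.6875 = 1.4375, R_n = 73.125 kips/bolt. φR_n = 0.75 × (2×53.016 + 6×73.125) = 408.6 kips.
Governing: min(309.3, 408.6) = 309.3 kips → bolt shear.

309.3 kips (bolt shear governs)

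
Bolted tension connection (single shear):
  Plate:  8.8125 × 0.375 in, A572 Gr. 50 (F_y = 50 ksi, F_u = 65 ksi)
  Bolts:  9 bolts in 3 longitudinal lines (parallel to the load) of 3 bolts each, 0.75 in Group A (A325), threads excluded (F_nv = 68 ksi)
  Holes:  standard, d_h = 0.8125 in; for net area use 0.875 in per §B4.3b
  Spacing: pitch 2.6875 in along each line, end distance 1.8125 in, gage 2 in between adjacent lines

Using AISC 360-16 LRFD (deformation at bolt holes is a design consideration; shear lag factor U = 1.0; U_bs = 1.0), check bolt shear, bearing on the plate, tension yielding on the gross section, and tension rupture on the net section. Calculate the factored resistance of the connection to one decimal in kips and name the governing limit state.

Bolt shear: A_b = π(0.75)²/4 = 0.44179 in². φR_n = 0.75 × 68 × 0.44179 × 9 × 1 = 202.8 kips.
Bearing (0.375 in plate, F_u = 65 ksi): end bolts L_c = 1.8125 − 0.8125/2 = 1.40625, R_n = min(1.2×1.40625×0.375×65, 2.4×0.75×0.375×65) = 41.133 kips/bolt; interior L_c = 2.6875 − 0.8125 = 1.875, R_n = 43.875 kips/bolt. φR_n = 0.75 × (3×41.133 + 6×43.875) = 290.0 kips.
Tension yield (gross): A_g = 8.8125×0.375 = 3.3047 in². φR_n = 0.90 × 50 × 3.3047 = 148.7 kips.
Tension rupture (net): A_n = (8.8125 − 3×0.875)×0.375 = 2.3203 in² (U = 1.0, A_e = A_n). φR_n = 0.75 × 65 × 2.3203 = 113.1 kips.
Governing: min(202.8, 290.0, 148.7, 113.1) = 113.1 kips → net-section rupture.

113.1 kips (net-section rupture governs)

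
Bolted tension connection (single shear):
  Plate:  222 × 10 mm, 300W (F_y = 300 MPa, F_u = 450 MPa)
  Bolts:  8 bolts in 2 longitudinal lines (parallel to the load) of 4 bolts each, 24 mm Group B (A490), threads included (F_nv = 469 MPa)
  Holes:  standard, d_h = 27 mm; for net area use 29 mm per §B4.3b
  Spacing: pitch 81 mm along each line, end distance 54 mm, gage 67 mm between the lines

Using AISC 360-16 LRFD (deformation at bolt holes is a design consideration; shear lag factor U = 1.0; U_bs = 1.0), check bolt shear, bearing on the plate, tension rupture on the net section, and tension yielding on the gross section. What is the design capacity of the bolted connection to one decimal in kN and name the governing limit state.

Bolt shear: A_b = π(24)²/4 = 452.39 mm². φR_n = 0.75 × 469 × 452.39 × 8 × 1 = 1273.0 kN.
Bearing (10 mm plate, F_u = 450 MPa): end bolts L_c = 54 − 27/2 = 40.5, R_n = min(1.2×40.5×10×450, 2.4×24×10×450) = 218.7 kN/bolt; interior L_c = 81 − 27 = 54, R_n = 259.2 kN/bolt. φR_n = 0.75 × (2×218.7 + 6×259.2) = 1494.5 kN.
Tension rupture (net): A_n = (222 − 2×29)×10 = 1640 mm² (U = 1.0, A_e = A_n). φR_n = 0.75 × 450 × 1640 = 553.5 kN.
Tension yield (gross): A_g = 222×10 = 2220 mm². φR_n = 0.90 × 300 × 2220 = 599.4 kN.
Governing: min(1273.0, 1494.5, 553.5, 599.4) = 553.5 kN → net-section rupture.

553.5 kN (net-section rupture governs)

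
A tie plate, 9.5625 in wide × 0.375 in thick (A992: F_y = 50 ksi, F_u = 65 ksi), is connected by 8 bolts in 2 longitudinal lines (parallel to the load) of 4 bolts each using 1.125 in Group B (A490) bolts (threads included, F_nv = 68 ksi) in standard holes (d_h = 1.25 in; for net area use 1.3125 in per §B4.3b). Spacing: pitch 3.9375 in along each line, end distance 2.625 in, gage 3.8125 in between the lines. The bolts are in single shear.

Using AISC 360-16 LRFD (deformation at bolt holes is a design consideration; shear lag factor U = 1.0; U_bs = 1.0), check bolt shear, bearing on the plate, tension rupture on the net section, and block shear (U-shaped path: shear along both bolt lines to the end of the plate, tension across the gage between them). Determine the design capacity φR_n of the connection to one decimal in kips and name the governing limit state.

Bolt shear: A_b = π(1.125)²/4 = 0.99402 in². φR_n = 0.75 × 68 × 0.99402 × 8 × 1 = 405.6 kips.
Bearing (0.375 in plate, F_u = 65 ksi): end bolts L_c = 2.625 − 1.25/2 = 2, R_n = min(1.2×2×0.375×65, 2.4×1.125×0.375×65) = 58.5 kips/bolt; interior L_c = 3.9375 − 1.25 = 2.6875, R_n = 65.813 kips/bolt. φR_n = 0.75 × (2×58.5 + 6×65.813) = 383.9 kips.
Tension rupture (net): A_n = (9.5625 − 2×1.3125)×0.375 = 2.6016 in² (U = 1.0, A_e = A_n). φR_n = 0.75 × 65 × 2.6016 = 126.8 kips.
Block shear: shear path 2×[2.625+3×3.9375] = 2×14.4375 in, A_gv = 10.828, A_nv = 2×(14.4375 − 3.5×1.3125)×0.375 = 7.3828 in²; tension across gage: (3.8125 − 1×1.3125)×0.375 = 0.9375 in². R_n = min(0.6×65×7.3828, 0.6×50×10.828) + 1.0×65×0.9375 = min(287.93, 324.84) + 60.938 = 348.87 kips. φR_n = 0.75 × 348.87 = 261.7 kips.
Governing: min(405.6, 383.9, 126.8, 261.7) = 126.8 kips → net-section rupture.

126.8 kips (net-section rupture governs)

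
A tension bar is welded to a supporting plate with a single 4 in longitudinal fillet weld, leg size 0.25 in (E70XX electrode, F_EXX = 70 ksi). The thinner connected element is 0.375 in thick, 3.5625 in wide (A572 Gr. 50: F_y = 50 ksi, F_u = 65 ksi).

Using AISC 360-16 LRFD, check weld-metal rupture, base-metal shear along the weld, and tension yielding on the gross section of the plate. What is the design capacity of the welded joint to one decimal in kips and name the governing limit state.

22.3 kips (weld metal governs)

Weld metal: throat = 0.707×0.25 = 0.17675 in, L = 4 in. φR_n = 0.75 × 0.6 × 70 × 0.17675 × 4 = 22.3 kips.
Base metal shear (0.375 in plate): yield φR_n = 1.0×0.6×50×0.375×4 = 45.0 kips; rupture φR_n = 0.75×0.6×65×0.375×4 = 43.9 kips; take 43.9 kips (rupture).
Tension yield (gross): A_g = 3.5625×0.375 = 1.3359 in². φR_n = 0.90 × 50 × 1.3359 = 60.1 kips.
Governing: min(22.3, 43.9, 60.1) = 22.3 kips → weld metal.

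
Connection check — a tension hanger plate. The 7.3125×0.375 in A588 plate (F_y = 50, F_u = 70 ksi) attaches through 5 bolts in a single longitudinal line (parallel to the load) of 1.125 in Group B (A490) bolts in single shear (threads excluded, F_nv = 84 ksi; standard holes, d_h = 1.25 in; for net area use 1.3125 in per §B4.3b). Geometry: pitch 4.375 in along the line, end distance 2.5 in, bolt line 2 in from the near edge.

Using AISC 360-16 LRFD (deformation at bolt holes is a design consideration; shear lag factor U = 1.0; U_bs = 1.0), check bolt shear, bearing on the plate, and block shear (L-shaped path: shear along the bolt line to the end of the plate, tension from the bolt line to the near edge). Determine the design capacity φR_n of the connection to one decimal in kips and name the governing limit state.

192.9 kips (block shear governs)

Bolt shear: A_b = π(1.125)²/4 = 0.99402 in². φR_n = 0.75 × 84 × 0.99402 × 5 × 1 = 313.1 kips.
Bearing (0.375 in plate, F_u = 70 ksi): end bolts L_c = 2.5 − 1.25/2 = 1.875, R_n = min(1.2×1.875×0.375×70, 2.4×1.125×0.375×70) = 59.063 kips/bolt; interior L_c = 4.375 − 1.25 = 3.125, R_n = 70.875 kips/bolt. φR_n = 0.75 × (1×59.063 + 4×70.875) = 256.9 kips.
Block shear: shear path 1×[2.5+4×4.375] = 1×20 in, A_gv = 7.5, A_nv = 1×(20 − 4.5×1.3125)×0.375 = 5.2852 in²; tension to near edge: (2 − 0.5×1.3125)×0.375 = 0.50391 in². R_n = min(0.6×70×5.2852, 0.6×50×7.5) + 1.0×70×0.50391 = min(221.98, 225) + 35.274 = 257.25 kips. φR_n = 0.75 × 257.25 = 192.9 kips.
Governing: min(313.1, 256.9, 192.9) = 192.9 kips → block shear.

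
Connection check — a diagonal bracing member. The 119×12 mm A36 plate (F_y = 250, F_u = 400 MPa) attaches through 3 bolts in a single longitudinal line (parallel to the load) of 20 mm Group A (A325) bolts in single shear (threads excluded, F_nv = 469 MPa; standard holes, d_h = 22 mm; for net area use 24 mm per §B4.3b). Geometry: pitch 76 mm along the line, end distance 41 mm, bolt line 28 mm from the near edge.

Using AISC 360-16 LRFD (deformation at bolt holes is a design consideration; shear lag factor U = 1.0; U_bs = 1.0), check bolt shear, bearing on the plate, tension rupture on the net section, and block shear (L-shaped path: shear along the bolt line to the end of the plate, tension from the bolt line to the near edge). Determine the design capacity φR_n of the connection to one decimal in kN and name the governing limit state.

Bolt shear: A_b = π(20)²/4 = 314.16 mm². φR_n = 0.75 × 469 × 314.16 × 3 × 1 = 331.5 kN.
Bearing (12 mm plate, F_u = 400 MPa): end bolts L_c = 41 − 22/2 = 30, R_n = min(1.2×30×12×400, 2.4×20×12×400) = 172.8 kN/bolt; interior L_c = 76 − 22 = 54, R_n = 230.4 kN/bolt. φR_n = 0.75 × (1×172.8 + 2×230.4) = 475.2 kN.
Tension rupture (net): A_n = (119 − 1×24)×12 = 1140 mm² (U = 1.0, A_e = A_n). φR_n = 0.75 × 400 × 1140 = 342.0 kN.
Block shear: shear path 1×[41+2×76] = 1×193 mm, A_gv = 2316, A_nv = 1×(193 − 2.5×24)×12 = 1596 mm²; tension to near edge: (28 − 0.5×24)×12 = 192 mm². R_n = min(0.6×400×1596, 0.6×250×2316) + 1.0×400×192 = min(383.04, 347.4) + 76.8 = 424.2 kN. φR_n = 0.75 × 424.2 = 318.2 kN.
Governing: min(331.5, 475.2, 342.0, 318.2) = 318.2 kN → block shear.

318.2 kN (block shear governs)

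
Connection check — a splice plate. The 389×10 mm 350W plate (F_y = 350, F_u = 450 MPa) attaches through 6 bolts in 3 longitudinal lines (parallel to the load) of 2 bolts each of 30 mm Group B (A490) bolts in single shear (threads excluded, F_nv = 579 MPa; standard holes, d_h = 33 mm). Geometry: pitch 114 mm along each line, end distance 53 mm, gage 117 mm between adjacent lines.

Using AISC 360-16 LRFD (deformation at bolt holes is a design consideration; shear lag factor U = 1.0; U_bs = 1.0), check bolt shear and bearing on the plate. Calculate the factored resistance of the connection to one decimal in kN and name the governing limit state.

1172.5 kN (bearing governs)

Bolt shear: A_b = π(30)²/4 = 706.86 mm². φR_n = 0.75 × 579 × 706.86 × 6 × 1 = 1841.7 kN.
Bearing (10 mm plate, F_u = 450 MPa): end bolts L_c = 53 − 33/2 = 36.5, R_n = min(1.2×36.5×10×450, 2.4×30×10×450) = 197.1 kN/bolt; interior L_c = 114 − 33 = 81, R_n = 324 kN/bolt. φR_n = 0.75 × (3×197.1 + 3×324) = 1172.5 kN.
Governing: min(1841.7, 1172.5) = 1172.5 kN → bearing.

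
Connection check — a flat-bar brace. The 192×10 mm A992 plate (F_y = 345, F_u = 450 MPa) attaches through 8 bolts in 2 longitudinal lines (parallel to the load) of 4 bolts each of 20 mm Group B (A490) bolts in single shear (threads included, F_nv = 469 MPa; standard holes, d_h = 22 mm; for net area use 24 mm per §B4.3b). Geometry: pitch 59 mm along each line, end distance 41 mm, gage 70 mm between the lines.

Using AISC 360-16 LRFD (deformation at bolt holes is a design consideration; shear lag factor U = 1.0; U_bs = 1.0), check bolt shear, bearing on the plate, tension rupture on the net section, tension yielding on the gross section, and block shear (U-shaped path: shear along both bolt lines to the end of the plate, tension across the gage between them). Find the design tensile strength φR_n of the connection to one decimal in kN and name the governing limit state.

486.0 kN (net-section rupture governs)

Bolt shear: A_b = π(20)²/4 = 314.16 mm². φR_n = 0.75 × 469 × 314.16 × 8 × 1 = 884.0 kN.
Bearing (10 mm plate, F_u = 450 MPa): end bolts L_c = 41 − 22/2 = 30, R_n = min(1.2×30×10×450, 2.4×20×10×450) = 162 kN/bolt; interior L_c = 59 − 22 = 37, R_n = 199.8 kN/bolt. φR_n = 0.75 × (2×162 + 6×199.8) = 1142.1 kN.
Tension rupture (net): A_n = (192 − 2×24)×10 = 1440 mm² (U = 1.0, A_e = A_n). φR_n = 0.75 × 450 × 1440 = 486.0 kN.
Tension yield (gross): A_g = 192×10 = 1920 mm². φR_n = 0.90 × 345 × 1920 = 596.2 kN.
Block shear: shear path 2×[41+3×59] = 2×218 mm, A_gv = 4360, A_nv = 2×(218 − 3.5×24)×10 = 2680 mm²; tension across gage: (70 − 1×24)×10 = 460 mm². R_n = min(0.6×450×2680, 0.6×345×4360) + 1.0×450×460 = min(723.6, 902.52) + 207 = 930.6 kN. φR_n = 0.75 × 930.6 = 698.0 kN.
Governing: min(884.0, 1142.1, 486.0, 596.2, 698.0) = 486.0 kN → net-section rupture.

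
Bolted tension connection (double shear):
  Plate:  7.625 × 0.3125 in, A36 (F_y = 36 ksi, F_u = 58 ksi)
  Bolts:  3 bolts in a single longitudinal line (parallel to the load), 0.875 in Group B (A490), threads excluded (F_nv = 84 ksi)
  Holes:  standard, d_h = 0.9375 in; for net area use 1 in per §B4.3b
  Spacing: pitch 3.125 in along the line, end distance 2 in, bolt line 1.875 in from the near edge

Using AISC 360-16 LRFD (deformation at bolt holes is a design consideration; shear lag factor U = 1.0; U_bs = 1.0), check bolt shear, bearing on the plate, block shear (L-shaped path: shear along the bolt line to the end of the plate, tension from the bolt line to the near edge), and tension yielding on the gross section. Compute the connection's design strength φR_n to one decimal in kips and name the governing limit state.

60.5 kips (block shear governs)

Bolt shear: A_b = π(0.875)²/4 = 0.60132 in². φR_n = 0.75 × 84 × 0.60132 × 3 × 2 = 227.3 kips.
Bearing (0.3125 in plate, F_u = 58 ksi): end bolts L_c = 2 − 0.9375/2 = 1.53125, R_n = min(1.2×1.53125×0.3125×58, 2.4×0.875×0.3125×58) = 33.305 kips/bolt; interior L_c = 3.125 − 0.9375 = 2.1875, R_n = 38.063 kips/bolt. φR_n = 0.75 × (1×33.305 + 2×38.063) = 82.1 kips.
Block shear: shear path 1×[2+2×3.125] = 1×8.25 in, A_gv = 2.5781, A_nv = 1×(8.25 − 2.5×1)×0.3125 = 1.7969 in²; tension to near edge: (1.875 − 0.5×1)×0.3125 = 0.42969 in². R_n = min(0.6×58×1.7969, 0.6×36×2.5781) + 1.0×58×0.42969 = min(62.532, 55.687) + 24.922 = 80.609 kips. φR_n = 0.75 × 80.609 = 60.5 kips.
Tension yield (gross): A_g = 7.625×0.3125 = 2.3828 in². φR_n = 0.90 × 36 × 2.3828 = 77.2 kips.
Governing: min(227.3, 82.1, 60.5, 77.2) = 60.5 kips → block shear.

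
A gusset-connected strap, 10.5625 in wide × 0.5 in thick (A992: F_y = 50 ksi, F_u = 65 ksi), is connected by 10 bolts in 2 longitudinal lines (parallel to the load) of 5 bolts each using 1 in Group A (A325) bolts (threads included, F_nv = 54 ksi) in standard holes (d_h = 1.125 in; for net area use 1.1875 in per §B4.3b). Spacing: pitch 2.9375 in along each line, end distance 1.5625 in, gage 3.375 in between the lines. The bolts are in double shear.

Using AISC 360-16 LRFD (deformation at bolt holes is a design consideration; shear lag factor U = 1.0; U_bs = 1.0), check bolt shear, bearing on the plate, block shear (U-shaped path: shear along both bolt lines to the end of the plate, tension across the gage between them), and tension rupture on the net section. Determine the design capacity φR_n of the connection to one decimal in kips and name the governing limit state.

199.6 kips (net-section rupture governs)

Bolt shear: A_b = π(1)²/4 = 0.7854 in². φR_n = 0.75 × 54 × 0.7854 × 10 × 2 = 636.2 kips.
Bearing (0.5 in plate, F_u = 65 ksi): end bolts L_c = 1.5625 − 1.125/2 = 1, R_n = min(1.2×1×0.5×65, 2.4×1×0.5×65) = 39 kips/bolt; interior L_c = 2.9375 − 1.125 = 1.8125, R_n = 70.688 kips/bolt. φR_n = 0.75 × (2×39 + 8×70.688) = 482.6 kips.
Block shear: shear path 2×[1.5625+4×2.9375] = 2×13.3125 in, A_gv = 13.313, A_nv = 2×(13.3125 − 4.5×1.1875)×0.5 = 7.9688 in²; tension across gage: (3.375 − 1×1.1875)×0.5 = 1.0938 in². R_n = min(0.6×65×7.9688, 0.6×50×13.313) + 1.0×65×1.0938 = min(310.78, 399.39) + 71.097 = 381.88 kips. φR_n = 0.75 × 381.88 = 286.4 kips.
Tension rupture (net): A_n = (10.5625 − 2×1.1875)×0.5 = 4.0938 in² (U = 1.0, A_e = A_n). φR_n = 0.75 × 65 × 4.0938 = 199.6 kips.
Governing: min(636.2, 482.6, 286.4, 199.6) = 199.6 kips → net-section rupture.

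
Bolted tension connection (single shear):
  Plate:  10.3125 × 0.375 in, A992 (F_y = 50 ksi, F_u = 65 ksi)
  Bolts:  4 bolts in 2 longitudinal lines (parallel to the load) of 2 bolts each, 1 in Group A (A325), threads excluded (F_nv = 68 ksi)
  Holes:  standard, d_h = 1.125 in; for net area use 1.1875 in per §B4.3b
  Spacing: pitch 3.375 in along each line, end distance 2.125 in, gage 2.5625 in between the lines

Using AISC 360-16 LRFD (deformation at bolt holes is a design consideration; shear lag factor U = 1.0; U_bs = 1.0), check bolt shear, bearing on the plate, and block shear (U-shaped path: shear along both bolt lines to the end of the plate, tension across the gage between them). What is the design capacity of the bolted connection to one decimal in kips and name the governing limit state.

106.7 kips (block shear governs)

Bolt shear: A_b = π(1)²/4 = 0.7854 in². φR_n = 0.75 × 68 × 0.7854 × 4 × 1 = 160.2 kips.
Bearing (0.375 in plate, F_u = 65 ksi): end bolts L_c = 2.125 − 1.125/2 = 1.5625, R_n = min(1.2×1.5625×0.375×65, 2.4×1×0.375×65) = 45.703 kips/bolt; interior L_c = 3.375 − 1.125 = 2.25, R_n = 58.5 kips/bolt. φR_n = 0.75 × (2×45.703 + 2×58.5) = 156.3 kips.
Block shear: shear path 2×[2.125+1×3.375] = 2×5.5 in, A_gv = 4.125, A_nv = 2×(5.5 − 1.5×1.1875)×0.375 = 2.7891 in²; tension across gage: (2.5625 − 1×1.1875)×0.375 = 0.51563 in². R_n = min(0.6×65×2.7891, 0.6×50×4.125) + 1.0×65×0.51563 = min(108.77, 123.75) + 33.516 = 142.29 kips. φR_n = 0.75 × 142.29 = 106.7 kips.
Governing: min(160.2, 156.3, 106.7) = 106.7 kips → block shear.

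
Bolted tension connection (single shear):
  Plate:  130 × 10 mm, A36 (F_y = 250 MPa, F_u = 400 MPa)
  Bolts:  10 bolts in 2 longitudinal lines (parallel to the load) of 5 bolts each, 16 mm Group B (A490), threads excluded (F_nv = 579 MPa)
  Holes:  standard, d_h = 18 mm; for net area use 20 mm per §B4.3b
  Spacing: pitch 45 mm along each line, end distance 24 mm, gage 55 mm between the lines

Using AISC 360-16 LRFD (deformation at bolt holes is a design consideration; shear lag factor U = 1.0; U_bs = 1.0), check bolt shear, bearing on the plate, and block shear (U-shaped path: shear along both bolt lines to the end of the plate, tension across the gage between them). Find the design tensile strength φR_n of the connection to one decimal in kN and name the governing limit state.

515.4 kN (block shear governs)

Bolt shear: A_b = π(16)²/4 = 201.06 mm². φR_n = 0.75 × 579 × 201.06 × 10 × 1 = 873.1 kN.
Bearing (10 mm plate, F_u = 400 MPa): end bolts L_c = 24 − 18/2 = 15, R_n = min(1.2×15×10×400, 2.4×16×10×400) = 72 kN/bolt; interior L_c = 45 − 18 = 27, R_n = 129.6 kN/bolt. φR_n = 0.75 × (2×72 + 8×129.6) = 885.6 kN.
Block shear: shear path 2×[24+4×45] = 2×204 mm, A_gv = 4080, A_nv = 2×(204 − 4.5×20)×10 = 2280 mm²; tension across gage: (55 − 1×20)×10 = 350 mm². R_n = min(0.6×400×2280, 0.6×250×4080) + 1.0×400×350 = min(547.2, 612) + 140 = 687.2 kN. φR_n = 0.75 × 687.2 = 515.4 kN.
Governing: min(873.1, 885.6, 515.4) = 515.4 kN → block shear.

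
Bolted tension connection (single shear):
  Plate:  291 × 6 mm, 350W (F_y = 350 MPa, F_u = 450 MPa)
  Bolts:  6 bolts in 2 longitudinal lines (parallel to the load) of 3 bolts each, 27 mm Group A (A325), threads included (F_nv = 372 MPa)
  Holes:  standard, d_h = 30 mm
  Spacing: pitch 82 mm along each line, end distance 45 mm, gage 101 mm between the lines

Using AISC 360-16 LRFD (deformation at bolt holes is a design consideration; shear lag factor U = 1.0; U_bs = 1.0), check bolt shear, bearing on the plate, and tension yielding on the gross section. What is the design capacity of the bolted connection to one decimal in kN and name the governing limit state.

Bolt shear: A_b = π(27)²/4 = 572.56 mm². φR_n = 0.75 × 372 × 572.56 × 6 × 1 = 958.5 kN.
Bearing (6 mm plate, F_u = 450 MPa): end bolts L_c = 45 − 30/2 = 30, R_n = min(1.2×30×6×450, 2.4×27×6×450) = 97.2 kN/bolt; interior L_c = 82 − 30 = 52, R_n = 168.48 kN/bolt. φR_n = 0.75 × (2×97.2 + 4×168.48) = 651.2 kN.
Tension yield (gross): A_g = 291×6 = 1746 mm². φR_n = 0.90 × 350 × 1746 = 550.0 kN.
Governing: min(958.5, 651.2, 550.0) = 550.0 kN → gross-section yield.

550.0 kN (gross-section yield governs)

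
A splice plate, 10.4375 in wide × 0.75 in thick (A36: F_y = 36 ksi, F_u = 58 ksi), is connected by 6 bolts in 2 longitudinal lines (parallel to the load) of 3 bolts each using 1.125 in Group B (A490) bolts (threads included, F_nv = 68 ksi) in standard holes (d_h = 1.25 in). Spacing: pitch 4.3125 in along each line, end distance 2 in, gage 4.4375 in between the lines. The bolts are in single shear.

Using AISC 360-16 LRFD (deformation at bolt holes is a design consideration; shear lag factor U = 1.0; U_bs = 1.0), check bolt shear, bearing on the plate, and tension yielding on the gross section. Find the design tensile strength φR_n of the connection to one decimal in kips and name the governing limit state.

Bolt shear: A_b = π(1.125)²/4 = 0.99402 in². φR_n = 0.75 × 68 × 0.99402 × 6 × 1 = 304.2 kips.
Bearing (0.75 in plate, F_u = 58 ksi): end bolts L_c = 2 − 1.25/2 = 1.375, R_n = min(1.2×1.375×0.75×58, 2.4×1.125×0.75×58) = 71.775 kips/bolt; interior L_c = 4.3125 − 1.25 = 3.0625, R_n = 117.45 kips/bolt. φR_n = 0.75 × (2×71.775 + 4×117.45) = 460.0 kips.
Tension yield (gross): A_g = 10.4375×0.75 = 7.8281 in². φR_n = 0.90 × 36 × 7.8281 = 253.6 kips.
Governing: min(304.2, 460.0, 253.6) = 253.6 kips → gross-section yield.

253.6 kips (gross-section yield governs)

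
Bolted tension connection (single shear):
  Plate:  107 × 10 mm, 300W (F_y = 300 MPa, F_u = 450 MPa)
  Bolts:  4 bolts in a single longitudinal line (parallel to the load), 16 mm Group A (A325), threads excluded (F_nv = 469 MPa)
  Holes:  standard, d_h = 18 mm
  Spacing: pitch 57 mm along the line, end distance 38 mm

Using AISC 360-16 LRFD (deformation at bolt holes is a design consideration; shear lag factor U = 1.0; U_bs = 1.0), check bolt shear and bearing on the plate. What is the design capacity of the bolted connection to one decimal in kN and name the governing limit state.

282.9 kN (bolt shear governs)

Bolt shear: A_b = π(16)²/4 = 201.06 mm². φR_n = 0.75 × 469 × 201.06 × 4 × 1 = 282.9 kN.
Bearing (10 mm plate, F_u = 450 MPa): end bolts L_c = 38 − 18/2 = 29, R_n = min(1.2×29×10×450, 2.4×16×10×450) = 156.6 kN/bolt; interior L_c = 57 − 18 = 39, R_n = 172.8 kN/bolt. φR_n = 0.75 × (1×156.6 + 3×172.8) = 506.3 kN.
Governing: min(282.9, 506.3) = 282.9 kN → bolt shear.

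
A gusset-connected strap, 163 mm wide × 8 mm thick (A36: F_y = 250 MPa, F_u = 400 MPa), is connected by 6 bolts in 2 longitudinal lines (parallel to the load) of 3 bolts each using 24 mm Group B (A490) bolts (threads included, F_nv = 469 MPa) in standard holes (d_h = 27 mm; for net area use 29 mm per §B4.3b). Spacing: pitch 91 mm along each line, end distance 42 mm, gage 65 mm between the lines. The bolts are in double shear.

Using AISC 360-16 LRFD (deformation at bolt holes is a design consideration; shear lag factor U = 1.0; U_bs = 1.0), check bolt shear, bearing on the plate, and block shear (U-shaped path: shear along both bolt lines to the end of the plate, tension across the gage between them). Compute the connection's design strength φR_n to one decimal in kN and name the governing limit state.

489.6 kN (block shear governs)

Bolt shear: A_b = π(24)²/4 = 452.39 mm². φR_n = 0.75 × 469 × 452.39 × 6 × 2 = 1909.5 kN.
Bearing (8 mm plate, F_u = 400 MPa): end bolts L_c = 42 − 27/2 = 28.5, R_n = min(1.2×28.5×8×400, 2.4×24×8×400) = 109.44 kN/bolt; interior L_c = 91 − 27 = 64, R_n = 184.32 kN/bolt. φR_n = 0.75 × (2×109.44 + 4×184.32) = 717.1 kN.
Block shear: shear path 2×[42+2×91] = 2×224 mm, A_gv = 3584, A_nv = 2×(224 − 2.5×29)×8 = 2424 mm²; tension across gage: (65 − 1×29)×8 = 288 mm². R_n = min(0.6×400×2424, 0.6×250×3584) + 1.0×400×288 = min(581.76, 537.6) + 115.2 = 652.8 kN. φR_n = 0.75 × 652.8 = 489.6 kN.
Governing: min(1909.5, 717.1, 489.6) = 489.6 kN → block shear.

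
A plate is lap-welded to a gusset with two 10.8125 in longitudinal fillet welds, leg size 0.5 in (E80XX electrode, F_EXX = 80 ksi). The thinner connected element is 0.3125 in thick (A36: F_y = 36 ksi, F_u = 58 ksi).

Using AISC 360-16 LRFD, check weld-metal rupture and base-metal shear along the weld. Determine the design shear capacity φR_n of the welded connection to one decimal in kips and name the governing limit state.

146.0 kips (base-metal shear governs)

Weld metal: throat = 0.707×0.5 = 0.3535 in, L = 2×10.8125 = 21.625 in. φR_n = 0.75 × 0.6 × 80 × 0.3535 × 21.625 = 275.2 kips.
Base metal shear (0.3125 in plate): yield φR_n = 1.0×0.6×36×0.3125×21.625 = 146.0 kips; rupture φR_n = 0.75×0.6×58×0.3125×21.625 = 176.4 kips; take 146.0 kips (yield).
Governing: min(275.2, 146.0) = 146.0 kips → base-metal shear.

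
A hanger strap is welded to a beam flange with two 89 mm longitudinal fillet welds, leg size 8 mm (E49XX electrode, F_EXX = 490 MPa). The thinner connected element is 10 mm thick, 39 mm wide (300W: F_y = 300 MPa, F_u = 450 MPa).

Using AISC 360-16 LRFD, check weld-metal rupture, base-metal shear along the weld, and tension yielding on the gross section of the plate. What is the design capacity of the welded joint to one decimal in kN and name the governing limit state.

Weld metal: throat = 0.707×8 = 5.656 mm, L = 2×89 = 178 mm. φR_n = 0.75 × 0.6 × 490 × 5.656 × 178 = 222.0 kN.
Base metal shear (10 mm plate): yield φR_n = 1.0×0.6×300×10×178 = 320.4 kN; rupture φR_n = 0.75×0.6×450×10×178 = 360.5 kN; take 320.4 kN (yield).
Tension yield (gross): A_g = 39×10 = 390 mm². φR_n = 0.90 × 300 × 390 = 105.3 kN.
Governing: min(222.0, 320.4, 105.3) = 105.3 kN → gross-section yield.

105.3 kN (gross-section yield governs)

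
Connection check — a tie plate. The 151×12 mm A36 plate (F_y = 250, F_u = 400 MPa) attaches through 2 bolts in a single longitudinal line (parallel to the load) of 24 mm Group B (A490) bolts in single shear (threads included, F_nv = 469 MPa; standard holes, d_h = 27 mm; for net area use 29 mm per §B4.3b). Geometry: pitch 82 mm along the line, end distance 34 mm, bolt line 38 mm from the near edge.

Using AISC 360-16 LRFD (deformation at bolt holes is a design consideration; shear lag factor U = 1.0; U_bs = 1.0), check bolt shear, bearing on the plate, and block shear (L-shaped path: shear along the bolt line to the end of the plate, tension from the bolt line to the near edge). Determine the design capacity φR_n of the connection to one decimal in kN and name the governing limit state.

Bolt shear: A_b = π(24)²/4 = 452.39 mm². φR_n = 0.75 × 469 × 452.39 × 2 × 1 = 318.3 kN.
Bearing (12 mm plate, F_u = 400 MPa): end bolts L_c = 34 − 27/2 = 20.5, R_n = min(1.2×20.5×12×400, 2.4×24×12×400) = 118.08 kN/bolt; interior L_c = 82 − 27 = 55, R_n = 276.48 kN/bolt. φR_n = 0.75 × (1×118.08 + 1×276.48) = 295.9 kN.
Block shear: shear path 1×[34+1×82] = 1×116 mm, A_gv = 1392, A_nv = 1×(116 − 1.5×29)×12 = 870 mm²; tension to near edge: (38 − 0.5×29)×12 = 282 mm². R_n = min(0.6×400×870, 0.6×250×1392) + 1.0×400×282 = min(208.8, 208.8) + 112.8 = 321.6 kN. φR_n = 0.75 × 321.6 = 241.2 kN.
Governing: min(318.3, 295.9, 241.2) = 241.2 kN → block shear.

241.2 kN (block shear governs)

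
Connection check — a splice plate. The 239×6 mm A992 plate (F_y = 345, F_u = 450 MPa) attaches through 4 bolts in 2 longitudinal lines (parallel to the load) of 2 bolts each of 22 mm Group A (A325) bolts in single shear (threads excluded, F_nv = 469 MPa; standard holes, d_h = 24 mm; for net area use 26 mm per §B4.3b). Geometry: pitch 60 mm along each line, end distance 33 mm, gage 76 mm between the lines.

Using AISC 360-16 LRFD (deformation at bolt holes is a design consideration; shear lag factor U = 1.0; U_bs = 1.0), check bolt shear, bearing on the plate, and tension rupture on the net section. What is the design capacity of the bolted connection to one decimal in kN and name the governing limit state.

277.0 kN (bearing governs)

Bolt shear: A_b = π(22)²/4 = 380.13 mm². φR_n = 0.75 × 469 × 380.13 × 4 × 1 = 534.8 kN.
Bearing (6 mm plate, F_u = 450 MPa): end bolts L_c = 33 − 24/2 = 21, R_n = min(1.2×21×6×450, 2.4×22×6×450) = 68.04 kN/bolt; interior L_c = 60 − 24 = 36, R_n = 116.64 kN/bolt. φR_n = 0.75 × (2×68.04 + 2×116.64) = 277.0 kN.
Tension rupture (net): A_n = (239 − 2×26)×6 = 1122 mm² (U = 1.0, A_e = A_n). φR_n = 0.75 × 450 × 1122 = 378.7 kN.
Governing: min(534.8, 277.0, 378.7) = 277.0 kN → bearing.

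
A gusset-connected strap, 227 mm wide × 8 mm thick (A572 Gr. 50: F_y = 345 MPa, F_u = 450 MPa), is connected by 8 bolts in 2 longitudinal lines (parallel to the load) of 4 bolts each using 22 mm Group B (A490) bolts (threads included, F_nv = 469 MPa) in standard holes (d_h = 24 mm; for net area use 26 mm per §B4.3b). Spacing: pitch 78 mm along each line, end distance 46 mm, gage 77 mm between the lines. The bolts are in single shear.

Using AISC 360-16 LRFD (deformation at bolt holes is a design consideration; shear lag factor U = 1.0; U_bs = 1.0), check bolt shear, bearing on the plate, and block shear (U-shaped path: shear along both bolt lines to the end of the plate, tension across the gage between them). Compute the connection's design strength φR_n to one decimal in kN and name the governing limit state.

Bolt shear: A_b = π(22)²/4 = 380.13 mm². φR_n = 0.75 × 469 × 380.13 × 8 × 1 = 1069.7 kN.
Bearing (8 mm plate, F_u = 450 MPa): end bolts L_c = 46 − 24/2 = 34, R_n = min(1.2×34×8×450, 2.4×22×8×450) = 146.88 kN/bolt; interior L_c = 78 − 24 = 54, R_n = 190.08 kN/bolt. φR_n = 0.75 × (2×146.88 + 6×190.08) = 1075.7 kN.
Block shear: shear path 2×[46+3×78] = 2×280 mm, A_gv = 4480, A_nv = 2×(280 − 3.5×26)×8 = 3024 mm²; tension across gage: (77 − 1×26)×8 = 408 mm². R_n = min(0.6×450×3024, 0.6×345×4480) + 1.0×450×408 = min(816.48, 927.36) + 183.6 = 1000.1 kN. φR_n = 0.75 × 1000.1 = 750.1 kN.
Governing: min(1069.7, 1075.7, 750.1) = 750.1 kN → block shear.

750.1 kN (block shear governs)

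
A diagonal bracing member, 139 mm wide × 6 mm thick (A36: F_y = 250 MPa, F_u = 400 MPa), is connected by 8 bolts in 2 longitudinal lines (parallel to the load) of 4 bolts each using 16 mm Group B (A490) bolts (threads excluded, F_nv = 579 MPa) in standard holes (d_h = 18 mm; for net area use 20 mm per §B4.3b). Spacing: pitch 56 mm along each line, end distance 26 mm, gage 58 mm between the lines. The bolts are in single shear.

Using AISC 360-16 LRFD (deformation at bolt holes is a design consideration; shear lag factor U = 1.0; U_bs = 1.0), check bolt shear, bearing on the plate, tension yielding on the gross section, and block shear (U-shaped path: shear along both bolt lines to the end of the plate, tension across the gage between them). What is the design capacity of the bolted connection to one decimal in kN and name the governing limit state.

Bolt shear: A_b = π(16)²/4 = 201.06 mm². φR_n = 0.75 × 579 × 201.06 × 8 × 1 = 698.5 kN.
Bearing (6 mm plate, F_u = 400 MPa): end bolts L_c = 26 − 18/2 = 17, R_n = min(1.2×17×6×400, 2.4×16×6×400) = 48.96 kN/bolt; interior L_c = 56 − 18 = 38, R_n = 92.16 kN/bolt. φR_n = 0.75 × (2×48.96 + 6×92.16) = 488.2 kN.
Tension yield (gross): A_g = 139×6 = 834 mm². φR_n = 0.90 × 250 × 834 = 187.7 kN.
Block shear: shear path 2×[26+3×56] = 2×194 mm, A_gv = 2328, A_nv = 2×(194 − 3.5×20)×6 = 1488 mm²; tension across gage: (58 − 1×20)×6 = 228 mm². R_n = min(0.6×400×1488, 0.6×250×2328) + 1.0×400×228 = min(357.12, 349.2) + 91.2 = 440.4 kN. φR_n = 0.75 × 440.4 = 330.3 kN.
Governing: min(698.5, 488.2, 187.7, 330.3) = 187.7 kN → gross-section yield.

187.7 kN (gross-section yield governs)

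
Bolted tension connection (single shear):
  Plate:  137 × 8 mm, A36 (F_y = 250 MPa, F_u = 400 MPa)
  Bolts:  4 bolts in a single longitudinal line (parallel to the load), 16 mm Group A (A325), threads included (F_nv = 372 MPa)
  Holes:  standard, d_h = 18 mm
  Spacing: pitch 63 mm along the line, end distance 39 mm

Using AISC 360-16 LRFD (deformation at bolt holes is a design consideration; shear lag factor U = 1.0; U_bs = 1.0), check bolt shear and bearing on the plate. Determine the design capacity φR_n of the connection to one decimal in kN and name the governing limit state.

Bolt shear: A_b = π(16)²/4 = 201.06 mm². φR_n = 0.75 × 372 × 201.06 × 4 × 1 = 224.4 kN.
Bearing (8 mm plate, F_u = 400 MPa): end bolts L_c = 39 − 18/2 = 30, R_n = min(1.2×30×8×400, 2.4×16×8×400) = 115.2 kN/bolt; interior L_c = 63 − 18 = 45, R_n = 122.88 kN/bolt. φR_n = 0.75 × (1×115.2 + 3×122.88) = 362.9 kN.
Governing: min(224.4, 362.9) = 224.4 kN → bolt shear.

224.4 kN (bolt shear governs)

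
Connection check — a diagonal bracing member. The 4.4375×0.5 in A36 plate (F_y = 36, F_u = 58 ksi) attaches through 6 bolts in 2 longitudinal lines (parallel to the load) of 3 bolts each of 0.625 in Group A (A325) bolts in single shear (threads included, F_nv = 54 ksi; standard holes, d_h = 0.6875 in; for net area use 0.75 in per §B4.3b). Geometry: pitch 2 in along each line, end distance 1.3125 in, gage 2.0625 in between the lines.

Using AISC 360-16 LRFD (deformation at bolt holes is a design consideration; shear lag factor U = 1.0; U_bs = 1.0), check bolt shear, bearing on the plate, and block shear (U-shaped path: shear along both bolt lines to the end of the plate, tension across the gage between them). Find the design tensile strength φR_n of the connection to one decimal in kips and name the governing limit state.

Bolt shear: A_b = π(0.625)²/4 = 0.3068 in². φR_n = 0.75 × 54 × 0.3068 × 6 × 1 = 74.6 kips.
Bearing (0.5 in plate, F_u = 58 ksi): end bolts L_c = 1.3125 − 0.6875/2 = 0.96875, R_n = min(1.2×0.96875×0.5×58, 2.4×0.625×0.5×58) = 33.713 kips/bolt; interior L_c = 2 − 0.6875 = 1.3125, R_n = 43.5 kips/bolt. φR_n = 0.75 × (2×33.713 + 4×43.5) = 181.1 kips.
Block shear: shear path 2×[1.3125+2×2] = 2×5.3125 in, A_gv = 5.3125, A_nv = 2×(5.3125 − 2.5×0.75)×0.5 = 3.4375 in²; tension across gage: (2.0625 − 1×0.75)×0.5 = 0.65625 in². R_n = min(0.6×58×3.4375, 0.6×36×5.3125) + 1.0×58×0.65625 = min(119.63, 114.75) + 38.063 = 152.81 kips. φR_n = 0.75 × 152.81 = 114.6 kips.
Governing: min(74.6, 181.1, 114.6) = 74.6 kips → bolt shear.

74.6 kips (bolt shear governs)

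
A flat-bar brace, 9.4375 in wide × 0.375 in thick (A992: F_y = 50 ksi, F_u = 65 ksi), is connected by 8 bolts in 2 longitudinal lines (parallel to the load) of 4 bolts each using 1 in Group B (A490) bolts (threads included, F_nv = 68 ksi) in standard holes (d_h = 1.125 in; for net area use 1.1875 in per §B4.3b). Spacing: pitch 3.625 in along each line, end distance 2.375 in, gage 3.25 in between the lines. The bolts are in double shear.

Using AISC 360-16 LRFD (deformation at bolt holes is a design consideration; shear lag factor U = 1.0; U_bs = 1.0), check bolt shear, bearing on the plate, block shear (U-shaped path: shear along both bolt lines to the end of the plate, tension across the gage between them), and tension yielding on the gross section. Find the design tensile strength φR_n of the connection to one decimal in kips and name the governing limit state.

159.3 kips (gross-section yield governs)

Bolt shear: A_b = π(1)²/4 = 0.7854 in². φR_n = 0.75 × 68 × 0.7854 × 8 × 2 = 640.9 kips.
Bearing (0.375 in plate, F_u = 65 ksi): end bolts L_c = 2.375 − 1.125/2 = 1.8125, R_n = min(1.2×1.8125×0.375×65, 2.4×1×0.375×65) = 53.016 kips/bolt; interior L_c = 3.625 − 1.125 = 2.5, R_n = 58.5 kips/bolt. φR_n = 0.75 × (2×53.016 + 6×58.5) = 342.8 kips.
Block shear: shear path 2×[2.375+3×3.625] = 2×13.25 in, A_gv = 9.9375, A_nv = 2×(13.25 − 3.5×1.1875)×0.375 = 6.8203 in²; tension across gage: (3.25 − 1×1.1875)×0.375 = 0.77344 in². R_n = min(0.6×65×6.8203, 0.6×50×9.9375) + 1.0×65×0.77344 = min(265.99, 298.13) + 50.274 = 316.26 kips. φR_n = 0.75 × 316.26 = 237.2 kips.
Tension yield (gross): A_g = 9.4375×0.375 = 3.5391 in². φR_n = 0.90 × 50 × 3.5391 = 159.3 kips.
Governing: min(640.9, 342.8, 237.2, 159.3) = 159.3 kips → gross-section yield.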